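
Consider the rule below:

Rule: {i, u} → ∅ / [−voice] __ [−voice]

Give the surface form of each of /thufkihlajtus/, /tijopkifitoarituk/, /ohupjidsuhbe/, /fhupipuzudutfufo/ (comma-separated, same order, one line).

/thufkihlajtus/: /u/ is a high vowel flanked by voiceless consonants /h/ and /f/, so it deletes. /i/ is a high vowel flanked by voiceless consonants /k/ and /h/, so it deletes. /u/ is a high vowel flanked by voiceless consonants /t/ and /s/, so it deletes. → [thfkhlajts].
/tijopkifitoarituk/: /i/ is a high vowel flanked by voiceless consonants /k/ and /f/, so it deletes. /i/ is a high vowel flanked by voiceless consonants /f/ and /t/, so it deletes. /u/ is a high vowel flanked by voiceless consonants /t/ and /k/, so it deletes. → [tijopkftoaritk].
/ohupjidsuhbe/: /u/ is a high vowel flanked by voiceless consonants /h/ and /p/, so it deletes. /u/ is a high vowel flanked by voiceless consonants /s/ and /h/, so it deletes. → [ohpjidshbe].
/fhupipuzudutfufo/: /u/ is a high vowel flanked by voiceless consonants /h/ and /p/, so it deletes. /i/ is a high vowel flanked by voiceless consonants /p/ and /p/, so it deletes. /u/ is a high vowel flanked by voiceless consonants /f/ and /f/, so it deletes. → [fhppuzudutffo].

thfkhlajts, tijopkftoaritk, ohpjidshbe, fhppuzudutffo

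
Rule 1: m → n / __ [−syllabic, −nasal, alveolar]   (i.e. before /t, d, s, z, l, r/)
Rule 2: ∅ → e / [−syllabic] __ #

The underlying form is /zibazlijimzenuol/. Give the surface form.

zibazlijinzenuole

Rule 1 (nasal place assimilation): /m/ precedes the alveolar consonant /z/, so it assimilates in place to [n]. /zibazlijimzenuol/ → zibazlijinzenuol.
Rule 2 (final e-epenthesis): the form ends in the consonant /l/, so [e] is inserted word-finally. /zibazlijinzenuol/ → zibazlijinzenuole.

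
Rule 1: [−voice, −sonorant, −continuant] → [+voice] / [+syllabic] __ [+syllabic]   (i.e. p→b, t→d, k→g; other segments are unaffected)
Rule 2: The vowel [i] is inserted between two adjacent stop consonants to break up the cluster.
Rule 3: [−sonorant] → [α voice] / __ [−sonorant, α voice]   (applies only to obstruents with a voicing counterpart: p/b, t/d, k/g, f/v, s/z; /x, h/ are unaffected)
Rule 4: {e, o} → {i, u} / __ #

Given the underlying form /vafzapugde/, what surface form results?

vavzabugidi

Rule 1 (intervocalic voicing): /p/ is a voiceless stop between vowels /a/ and /u/, so it voices to [b]. /vafzapugde/ → vafzabugde.
Rule 2 (stop-cluster i-epenthesis): /g/ and /d/ form a stop–stop cluster, so [i] is inserted between them. /vafzabugde/ → vafzabugide.
Rule 3 (regressive voicing assimilation): /f/ precedes the voiced obstruent /z/, so it voices to [v] by assimilation. /vafzabugide/ → vavzabugide.
Rule 4 (final vowel raising): /e/ is a mid vowel in word-final position, so it raises to [i]. /vavzabugide/ → vavzabugidi.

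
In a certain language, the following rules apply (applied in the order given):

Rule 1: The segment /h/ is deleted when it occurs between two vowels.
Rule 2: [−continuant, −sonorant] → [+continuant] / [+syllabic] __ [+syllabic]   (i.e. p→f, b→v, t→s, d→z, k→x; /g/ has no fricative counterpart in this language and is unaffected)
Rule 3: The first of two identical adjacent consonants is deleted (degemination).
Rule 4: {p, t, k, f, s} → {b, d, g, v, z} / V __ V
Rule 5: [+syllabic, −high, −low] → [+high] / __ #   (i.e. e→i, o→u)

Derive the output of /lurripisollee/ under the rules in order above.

lurivizolei

Rule 1 (intervocalic h-deletion): no segment meets the environment; /lurripisollee/ is unchanged.
Rule 2 (intervocalic spirantization): /p/ is a stop between vowels /i/ and /i/, so it spirantizes to the fricative [f]. /lurripisollee/ → lurrifisollee.
Rule 3 (degemination): /rr/ is a geminate; the first /r/ deletes. /ll/ is a geminate; the first /l/ deletes. /lurrifisollee/ → lurifisolee.
Rule 4 (intervocalic voicing): /f/ is a voiceless obstruent between vowels /i/ and /i/, so it voices to [v]. /s/ is a voiceless obstruent between vowels /i/ and /o/, so it voices to [z]. /lurifisolee/ → lurivizolee.
Rule 5 (final vowel raising): /e/ is a mid vowel in word-final position, so it raises to [i]. /lurivizolee/ → lurivizolei.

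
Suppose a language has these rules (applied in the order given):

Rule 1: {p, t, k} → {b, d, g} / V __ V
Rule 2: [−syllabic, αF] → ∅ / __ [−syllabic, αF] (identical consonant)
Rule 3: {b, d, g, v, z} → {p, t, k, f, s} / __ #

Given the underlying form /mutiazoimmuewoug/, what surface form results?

mudiazoimuewouk

Rule 1 (intervocalic voicing): /t/ is a voiceless stop between vowels /u/ and /i/, so it voices to [d]. /mutiazoimmuewoug/ → mudiazoimmuewoug.
Rule 2 (degemination): /mm/ is a geminate; the first /m/ deletes. /mudiazoimmuewoug/ → mudiazoimuewoug.
Rule 3 (final devoicing): /g/ is a voiced obstruent in word-final position, so it devoices to [k]. /mudiazoimuewoug/ → mudiazoimuewouk.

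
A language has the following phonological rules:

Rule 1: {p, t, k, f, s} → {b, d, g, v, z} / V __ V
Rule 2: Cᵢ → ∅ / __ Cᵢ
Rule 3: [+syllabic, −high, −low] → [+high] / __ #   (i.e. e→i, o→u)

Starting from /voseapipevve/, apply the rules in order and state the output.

vozeabibevi

Rule 1 (intervocalic voicing): /s/ is a voiceless obstruent between vowels /o/ and /e/, so it voices to [z]. /p/ is a voiceless obstruent between vowels /a/ and /i/, so it voices to [b]. /p/ is a voiceless obstruent between vowels /i/ and /e/, so it voices to [b]. /voseapipevve/ → vozeabibevve.
Rule 2 (degemination): /vv/ is a geminate; the first /v/ deletes. /vozeabibevve/ → vozeabibeve.
Rule 3 (final vowel raising): /e/ is a mid vowel in word-final position, so it raises to [i]. /vozeabibeve/ → vozeabibevi.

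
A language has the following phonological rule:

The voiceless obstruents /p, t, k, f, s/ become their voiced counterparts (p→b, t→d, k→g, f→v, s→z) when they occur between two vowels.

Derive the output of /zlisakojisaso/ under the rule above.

/s/ is a voiceless obstruent between vowels /i/ and /a/, so it voices to [z].
/k/ is a voiceless obstruent between vowels /a/ and /o/, so it voices to [g].
/s/ is a voiceless obstruent between vowels /i/ and /a/, so it voices to [z].
/s/ is a voiceless obstruent between vowels /a/ and /o/, so it voices to [z].
Surface form: [zlizagojizazo].

zlizagojizazo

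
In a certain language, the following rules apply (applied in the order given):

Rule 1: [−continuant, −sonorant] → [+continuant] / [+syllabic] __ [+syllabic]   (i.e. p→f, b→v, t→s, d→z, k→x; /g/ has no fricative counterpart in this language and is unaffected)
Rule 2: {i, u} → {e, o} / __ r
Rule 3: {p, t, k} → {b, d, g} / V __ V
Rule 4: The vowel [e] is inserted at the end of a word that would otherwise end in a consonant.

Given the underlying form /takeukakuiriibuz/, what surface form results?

Rule 1 (intervocalic spirantization): /k/ is a stop between vowels /a/ and /e/, so it spirantizes to the fricative [x]. /k/ is a stop between vowels /u/ and /a/, so it spirantizes to the fricative [x]. /k/ is a stop between vowels /a/ and /u/, so it spirantizes to the fricative [x]. /b/ is a stop between vowels /i/ and /u/, so it spirantizes to the fricative [v]. /takeukakuiriibuz/ → taxeuxaxuiriivuz.
Rule 2 (pre-rhotic lowering): /i/ is a high vowel immediately before /r/, so it lowers to [e]. /taxeuxaxuiriivuz/ → taxeuxaxueriivuz.
Rule 3 (intervocalic voicing): no segment meets the environment; /taxeuxaxueriivuz/ is unchanged.
Rule 4 (final e-epenthesis): the form ends in the consonant /z/, so [e] is inserted word-finally. /taxeuxaxueriivuz/ → taxeuxaxueriivuze.

taxeuxaxueriivuze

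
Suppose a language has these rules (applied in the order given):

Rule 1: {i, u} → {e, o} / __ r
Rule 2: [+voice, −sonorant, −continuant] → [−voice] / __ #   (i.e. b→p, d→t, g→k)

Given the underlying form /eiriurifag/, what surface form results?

eeriorifak

Rule 1 (pre-rhotic lowering): /i/ is a high vowel immediately before /r/, so it lowers to [e]. /u/ is a high vowel immediately before /r/, so it lowers to [o]. /eiriurifag/ → eeriorifag.
Rule 2 (final devoicing): /g/ is a voiced stop in word-final position, so it devoices to [k]. /eeriorifag/ → eeriorifak.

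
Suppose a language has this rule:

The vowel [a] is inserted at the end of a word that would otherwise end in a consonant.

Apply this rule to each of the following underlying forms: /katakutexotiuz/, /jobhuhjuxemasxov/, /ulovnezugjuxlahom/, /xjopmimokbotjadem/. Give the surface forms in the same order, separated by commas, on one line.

katakutexotiuza, jobhuhjuxemasxova, ulovnezugjuxlahoma, xjopmimokbotjadema

/katakutexotiuz/: the form ends in the consonant /z/, so [a] is inserted word-finally. → [katakutexotiuza].
/jobhuhjuxemasxov/: the form ends in the consonant /v/, so [a] is inserted word-finally. → [jobhuhjuxemasxova].
/ulovnezugjuxlahom/: the form ends in the consonant /m/, so [a] is inserted word-finally. → [ulovnezugjuxlahoma].
/xjopmimokbotjadem/: the form ends in the consonant /m/, so [a] is inserted word-finally. → [xjopmimokbotjadema].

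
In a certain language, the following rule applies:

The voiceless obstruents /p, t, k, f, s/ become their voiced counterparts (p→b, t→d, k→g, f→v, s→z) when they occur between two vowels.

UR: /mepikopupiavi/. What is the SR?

/p/ is a voiceless obstruent between vowels /e/ and /i/, so it voices to [b].
/k/ is a voiceless obstruent between vowels /i/ and /o/, so it voices to [g].
/p/ is a voiceless obstruent between vowels /o/ and /u/, so it voices to [b].
/p/ is a voiceless obstruent between vowels /u/ and /i/, so it voices to [b].
Surface form: [mebigobubiavi].

mebigobubiavi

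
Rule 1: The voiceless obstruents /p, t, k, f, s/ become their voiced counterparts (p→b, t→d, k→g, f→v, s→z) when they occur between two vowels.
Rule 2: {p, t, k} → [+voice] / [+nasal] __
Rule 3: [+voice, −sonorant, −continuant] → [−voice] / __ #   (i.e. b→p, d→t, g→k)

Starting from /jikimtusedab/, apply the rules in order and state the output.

Rule 1 (intervocalic voicing): /k/ is a voiceless obstruent between vowels /i/ and /i/, so it voices to [g]. /s/ is a voiceless obstruent between vowels /u/ and /e/, so it voices to [z]. /jikimtusedab/ → jigimtuzedab.
Rule 2 (post-nasal voicing): /t/ is a voiceless stop immediately after the nasal /m/, so it voices to [d]. /jigimtuzedab/ → jigimduzedab.
Rule 3 (final devoicing): /b/ is a voiced stop in word-final position, so it devoices to [p]. /jigimduzedab/ → jigimduzedap.

jigimduzedap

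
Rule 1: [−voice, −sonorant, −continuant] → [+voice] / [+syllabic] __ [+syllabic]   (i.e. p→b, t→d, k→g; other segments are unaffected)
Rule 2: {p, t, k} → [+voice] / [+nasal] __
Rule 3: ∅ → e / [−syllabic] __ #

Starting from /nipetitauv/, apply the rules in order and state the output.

Rule 1 (intervocalic voicing): /p/ is a voiceless stop between vowels /i/ and /e/, so it voices to [b]. /t/ is a voiceless stop between vowels /e/ and /i/, so it voices to [d]. /t/ is a voiceless stop between vowels /i/ and /a/, so it voices to [d]. /nipetitauv/ → nibedidauv.
Rule 2 (post-nasal voicing): no segment meets the environment; /nibedidauv/ is unchanged.
Rule 3 (final e-epenthesis): the form ends in the consonant /v/, so [e] is inserted word-finally. /nibedidauv/ → nibedidauve.

nibedidauve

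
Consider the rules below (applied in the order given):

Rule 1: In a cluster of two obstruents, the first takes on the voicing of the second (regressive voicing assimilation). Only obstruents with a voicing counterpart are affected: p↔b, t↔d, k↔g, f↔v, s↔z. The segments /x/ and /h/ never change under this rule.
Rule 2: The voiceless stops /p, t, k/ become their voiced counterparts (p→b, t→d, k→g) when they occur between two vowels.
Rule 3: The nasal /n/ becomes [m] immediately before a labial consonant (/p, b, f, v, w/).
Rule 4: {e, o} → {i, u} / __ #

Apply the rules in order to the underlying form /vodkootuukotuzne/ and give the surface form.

votkooduugoduzni

Rule 1 (regressive voicing assimilation): /d/ precedes the voiceless obstruent /k/, so it devoices to [t] by assimilation. /vodkootuukotuzne/ → votkootuukotuzne.
Rule 2 (intervocalic voicing): /t/ is a voiceless stop between vowels /o/ and /u/, so it voices to [d]. /k/ is a voiceless stop between vowels /u/ and /o/, so it voices to [g]. /t/ is a voiceless stop between vowels /o/ and /u/, so it voices to [d]. /votkootuukotuzne/ → votkooduugoduzne.
Rule 3 (nasal place assimilation): no segment meets the environment; /votkooduugoduzne/ is unchanged.
Rule 4 (final vowel raising): /e/ is a mid vowel in word-final position, so it raises to [i]. /votkooduugoduzne/ → votkooduugoduzni.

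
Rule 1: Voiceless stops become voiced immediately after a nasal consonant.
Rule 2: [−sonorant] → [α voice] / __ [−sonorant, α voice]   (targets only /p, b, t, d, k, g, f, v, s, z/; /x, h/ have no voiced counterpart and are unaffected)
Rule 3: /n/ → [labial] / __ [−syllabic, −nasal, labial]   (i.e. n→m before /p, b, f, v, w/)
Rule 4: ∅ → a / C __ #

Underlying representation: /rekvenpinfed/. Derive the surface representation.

Rule 1 (post-nasal voicing): /p/ is a voiceless stop immediately after the nasal /n/, so it voices to [b]. /rekvenpinfed/ → rekvenbinfed.
Rule 2 (regressive voicing assimilation): /k/ precedes the voiced obstruent /v/, so it voices to [g] by assimilation. /rekvenbinfed/ → regvenbinfed.
Rule 3 (nasal place assimilation): /n/ precedes the labial consonant /b/, so it assimilates in place to [m]. /n/ precedes the labial consonant /f/, so it assimilates in place to [m]. /regvenbinfed/ → regvembimfed.
Rule 4 (final a-epenthesis): the form ends in the consonant /d/, so [a] is inserted word-finally. /regvembimfed/ → regvembimfeda.

regvembimfeda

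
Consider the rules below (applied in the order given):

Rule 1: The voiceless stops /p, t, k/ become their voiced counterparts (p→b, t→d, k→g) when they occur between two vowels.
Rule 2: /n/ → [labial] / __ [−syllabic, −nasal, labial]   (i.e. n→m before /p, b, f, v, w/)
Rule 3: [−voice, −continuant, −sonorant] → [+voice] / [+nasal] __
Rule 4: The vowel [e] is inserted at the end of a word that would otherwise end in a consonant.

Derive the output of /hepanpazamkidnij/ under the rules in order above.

hebambazamgidnije

Rule 1 (intervocalic voicing): /p/ is a voiceless stop between vowels /e/ and /a/, so it voices to [b]. /hepanpazamkidnij/ → hebanpazamkidnij.
Rule 2 (nasal place assimilation): /n/ precedes the labial consonant /p/, so it assimilates in place to [m]. /hebanpazamkidnij/ → hebampazamkidnij.
Rule 3 (post-nasal voicing): /p/ is a voiceless stop immediately after the nasal /m/, so it voices to [b]. /k/ is a voiceless stop immediately after the nasal /m/, so it voices to [g]. /hebampazamkidnij/ → hebambazamgidnij.
Rule 4 (final e-epenthesis): the form ends in the consonant /j/, so [e] is inserted word-finally. /hebambazamgidnij/ → hebambazamgidnije.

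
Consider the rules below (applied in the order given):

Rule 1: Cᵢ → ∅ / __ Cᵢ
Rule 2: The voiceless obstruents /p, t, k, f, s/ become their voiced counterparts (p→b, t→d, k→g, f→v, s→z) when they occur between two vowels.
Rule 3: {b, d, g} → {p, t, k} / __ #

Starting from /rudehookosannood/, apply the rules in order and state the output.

rudehoogozanoot

Rule 1 (degemination): /nn/ is a geminate; the first /n/ deletes. /rudehookosannood/ → rudehookosanood.
Rule 2 (intervocalic voicing): /k/ is a voiceless obstruent between vowels /o/ and /o/, so it voices to [g]. /s/ is a voiceless obstruent between vowels /o/ and /a/, so it voices to [z]. /rudehookosanood/ → rudehoogozanood.
Rule 3 (final devoicing): /d/ is a voiced stop in word-final position, so it devoices to [t]. /rudehoogozanood/ → rudehoogozanoot.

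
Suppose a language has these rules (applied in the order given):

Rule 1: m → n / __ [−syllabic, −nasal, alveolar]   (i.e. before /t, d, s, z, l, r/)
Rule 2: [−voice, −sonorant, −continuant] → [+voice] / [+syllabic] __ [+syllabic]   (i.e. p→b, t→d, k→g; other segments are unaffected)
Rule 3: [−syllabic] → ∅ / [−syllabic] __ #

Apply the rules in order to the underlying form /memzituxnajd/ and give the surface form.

menziduxnaj

Rule 1 (nasal place assimilation): /m/ precedes the alveolar consonant /z/, so it assimilates in place to [n]. /memzituxnajd/ → menzituxnajd.
Rule 2 (intervocalic voicing): /t/ is a voiceless stop between vowels /i/ and /u/, so it voices to [d]. /menzituxnajd/ → menziduxnajd.
Rule 3 (final cluster simplification): /d/ is the second consonant of a word-final cluster /jd/, so it deletes. /menziduxnajd/ → menziduxnaj.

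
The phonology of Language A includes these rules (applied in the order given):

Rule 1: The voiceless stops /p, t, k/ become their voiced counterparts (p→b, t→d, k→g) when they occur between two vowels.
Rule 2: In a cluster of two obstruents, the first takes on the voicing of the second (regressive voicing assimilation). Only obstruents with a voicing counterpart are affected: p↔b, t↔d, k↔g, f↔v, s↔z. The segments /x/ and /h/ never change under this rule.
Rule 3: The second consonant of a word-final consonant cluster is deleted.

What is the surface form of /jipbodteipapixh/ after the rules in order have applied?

Rule 1 (intervocalic voicing): /p/ is a voiceless stop between vowels /i/ and /a/, so it voices to [b]. /p/ is a voiceless stop between vowels /a/ and /i/, so it voices to [b]. /jipbodteipapixh/ → jipbodteibabixh.
Rule 2 (regressive voicing assimilation): /p/ precedes the voiced obstruent /b/, so it voices to [b] by assimilation. /d/ precedes the voiceless obstruent /t/, so it devoices to [t] by assimilation. /jipbodteibabixh/ → jibbotteibabixh.
Rule 3 (final cluster simplification): /h/ is the second consonant of a word-final cluster /xh/, so it deletes. /jibbotteibabixh/ → jibbotteibabix.

jibbotteibabix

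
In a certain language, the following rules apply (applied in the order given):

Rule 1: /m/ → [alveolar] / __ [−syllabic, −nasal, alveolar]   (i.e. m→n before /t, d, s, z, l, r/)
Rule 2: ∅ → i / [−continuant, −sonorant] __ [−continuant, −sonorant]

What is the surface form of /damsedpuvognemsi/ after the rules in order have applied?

Rule 1 (nasal place assimilation): /m/ precedes the alveolar consonant /s/, so it assimilates in place to [n]. /m/ precedes the alveolar consonant /s/, so it assimilates in place to [n]. /damsedpuvognemsi/ → dansedpuvognensi.
Rule 2 (stop-cluster i-epenthesis): /d/ and /p/ form a stop–stop cluster, so [i] is inserted between them. /dansedpuvognensi/ → dansedipuvognensi.

dansedipuvognensi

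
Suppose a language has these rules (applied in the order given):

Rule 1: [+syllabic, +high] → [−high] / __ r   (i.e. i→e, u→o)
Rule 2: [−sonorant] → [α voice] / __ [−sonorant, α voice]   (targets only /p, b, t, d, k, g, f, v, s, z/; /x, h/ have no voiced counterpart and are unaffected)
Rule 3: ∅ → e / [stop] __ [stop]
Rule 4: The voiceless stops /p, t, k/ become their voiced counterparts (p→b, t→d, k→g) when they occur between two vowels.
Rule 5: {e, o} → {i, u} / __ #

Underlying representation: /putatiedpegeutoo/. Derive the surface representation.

Rule 1 (pre-rhotic lowering): no segment meets the environment; /putatiedpegeutoo/ is unchanged.
Rule 2 (regressive voicing assimilation): /d/ precedes the voiceless obstruent /p/, so it devoices to [t] by assimilation. /putatiedpegeutoo/ → putatietpegeutoo.
Rule 3 (stop-cluster e-epenthesis): /t/ and /p/ form a stop–stop cluster, so [e] is inserted between them. /putatietpegeutoo/ → putatietepegeutoo.
Rule 4 (intervocalic voicing): /t/ is a voiceless stop between vowels /u/ and /a/, so it voices to [d]. /t/ is a voiceless stop between vowels /a/ and /i/, so it voices to [d]. /t/ is a voiceless stop between vowels /e/ and /e/, so it voices to [d]. /p/ is a voiceless stop between vowels /e/ and /e/, so it voices to [b]. /t/ is a voiceless stop between vowels /u/ and /o/, so it voices to [d]. /putatietepegeutoo/ → pudadiedebegeudoo.
Rule 5 (final vowel raising): /o/ is a mid vowel in word-final position, so it raises to [u]. /pudadiedebegeudoo/ → pudadiedebegeudou.

pudadiedebegeudou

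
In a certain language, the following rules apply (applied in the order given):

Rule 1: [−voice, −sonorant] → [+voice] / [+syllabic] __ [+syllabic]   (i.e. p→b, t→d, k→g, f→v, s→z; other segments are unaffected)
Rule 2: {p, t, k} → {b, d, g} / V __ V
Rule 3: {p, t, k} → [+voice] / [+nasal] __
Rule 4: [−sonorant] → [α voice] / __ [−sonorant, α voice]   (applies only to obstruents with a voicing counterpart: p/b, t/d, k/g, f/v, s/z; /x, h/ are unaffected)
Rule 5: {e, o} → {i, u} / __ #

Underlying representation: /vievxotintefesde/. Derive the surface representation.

viefxodindevezdi

Rule 1 (intervocalic voicing): /t/ is a voiceless obstruent between vowels /o/ and /i/, so it voices to [d]. /f/ is a voiceless obstruent between vowels /e/ and /e/, so it voices to [v]. /vievxotintefesde/ → vievxodintevesde.
Rule 2 (intervocalic voicing): no segment meets the environment; /vievxodintevesde/ is unchanged.
Rule 3 (post-nasal voicing): /t/ is a voiceless stop immediately after the nasal /n/, so it voices to [d]. /vievxodintevesde/ → vievxodindevesde.
Rule 4 (regressive voicing assimilation): /v/ precedes the voiceless obstruent /x/, so it devoices to [f] by assimilation. /s/ precedes the voiced obstruent /d/, so it voices to [z] by assimilation. /vievxodindevesde/ → viefxodindevezde.
Rule 5 (final vowel raising): /e/ is a mid vowel in word-final position, so it raises to [i]. /viefxodindevezde/ → viefxodindevezdi.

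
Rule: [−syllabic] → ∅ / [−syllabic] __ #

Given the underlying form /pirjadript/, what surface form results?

pirjadrip

/t/ is the second consonant of a word-final cluster /pt/, so it deletes.
The other instances of /p/, /r/, /j/, /d/ do not occur in the required environment and remain unchanged.
Surface form: [pirjadrip].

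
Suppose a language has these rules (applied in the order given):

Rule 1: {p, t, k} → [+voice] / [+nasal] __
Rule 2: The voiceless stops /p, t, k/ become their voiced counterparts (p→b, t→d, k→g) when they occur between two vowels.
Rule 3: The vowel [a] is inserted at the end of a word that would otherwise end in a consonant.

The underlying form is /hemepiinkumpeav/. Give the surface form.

hemebiingumbeava

Rule 1 (post-nasal voicing): /k/ is a voiceless stop immediately after the nasal /n/, so it voices to [g]. /p/ is a voiceless stop immediately after the nasal /m/, so it voices to [b]. /hemepiinkumpeav/ → hemepiingumbeav.
Rule 2 (intervocalic voicing): /p/ is a voiceless stop between vowels /e/ and /i/, so it voices to [b]. /hemepiingumbeav/ → hemebiingumbeav.
Rule 3 (final a-epenthesis): the form ends in the consonant /v/, so [a] is inserted word-finally. /hemebiingumbeav/ → hemebiingumbeava.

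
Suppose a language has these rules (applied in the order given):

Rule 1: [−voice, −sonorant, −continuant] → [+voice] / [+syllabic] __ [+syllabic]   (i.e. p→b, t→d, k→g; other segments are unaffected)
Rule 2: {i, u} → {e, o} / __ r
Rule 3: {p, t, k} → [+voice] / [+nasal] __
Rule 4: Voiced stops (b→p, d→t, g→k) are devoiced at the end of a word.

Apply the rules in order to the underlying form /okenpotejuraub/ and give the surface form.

ogenbodejoraup

Rule 1 (intervocalic voicing): /k/ is a voiceless stop between vowels /o/ and /e/, so it voices to [g]. /t/ is a voiceless stop between vowels /o/ and /e/, so it voices to [d]. /okenpotejuraub/ → ogenpodejuraub.
Rule 2 (pre-rhotic lowering): /u/ is a high vowel immediately before /r/, so it lowers to [o]. /ogenpodejuraub/ → ogenpodejoraub.
Rule 3 (post-nasal voicing): /p/ is a voiceless stop immediately after the nasal /n/, so it voices to [b]. /ogenpodejoraub/ → ogenbodejoraub.
Rule 4 (final devoicing): /b/ is a voiced stop in word-final position, so it devoices to [p]. /ogenbodejoraub/ → ogenbodejoraup.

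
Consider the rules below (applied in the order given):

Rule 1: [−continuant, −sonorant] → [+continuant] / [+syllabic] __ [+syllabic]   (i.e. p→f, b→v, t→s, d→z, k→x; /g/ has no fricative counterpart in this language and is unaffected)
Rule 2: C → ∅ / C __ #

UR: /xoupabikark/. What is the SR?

Rule 1 (intervocalic spirantization): /p/ is a stop between vowels /u/ and /a/, so it spirantizes to the fricative [f]. /b/ is a stop between vowels /a/ and /i/, so it spirantizes to the fricative [v]. /k/ is a stop between vowels /i/ and /a/, so it spirantizes to the fricative [x]. /xoupabikark/ → xoufavixark.
Rule 2 (final cluster simplification): /k/ is the second consonant of a word-final cluster /rk/, so it deletes. /xoufavixark/ → xoufavixar.

xoufavixar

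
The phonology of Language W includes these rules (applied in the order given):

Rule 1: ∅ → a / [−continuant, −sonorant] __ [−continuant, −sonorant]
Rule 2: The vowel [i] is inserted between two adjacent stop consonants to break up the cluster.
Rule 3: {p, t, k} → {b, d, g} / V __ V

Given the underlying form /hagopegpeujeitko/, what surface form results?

Rule 1 (stop-cluster a-epenthesis): /g/ and /p/ form a stop–stop cluster, so [a] is inserted between them. /t/ and /k/ form a stop–stop cluster, so [a] is inserted between them. /hagopegpeujeitko/ → hagopegapeujeitako.
Rule 2 (stop-cluster i-epenthesis): no segment meets the environment; /hagopegapeujeitako/ is unchanged.
Rule 3 (intervocalic voicing): /p/ is a voiceless stop between vowels /o/ and /e/, so it voices to [b]. /p/ is a voiceless stop between vowels /a/ and /e/, so it voices to [b]. /t/ is a voiceless stop between vowels /i/ and /a/, so it voices to [d]. /k/ is a voiceless stop between vowels /a/ and /o/, so it voices to [g]. /hagopegapeujeitako/ → hagobegabeujeidago.

hagobegabeujeidago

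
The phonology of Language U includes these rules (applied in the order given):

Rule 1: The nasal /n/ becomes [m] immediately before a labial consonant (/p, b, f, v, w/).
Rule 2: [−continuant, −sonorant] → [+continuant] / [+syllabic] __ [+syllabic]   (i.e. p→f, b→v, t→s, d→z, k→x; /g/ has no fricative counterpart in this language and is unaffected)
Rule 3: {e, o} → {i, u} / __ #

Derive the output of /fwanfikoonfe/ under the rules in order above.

fwamfixoomfi

Rule 1 (nasal place assimilation): /n/ precedes the labial consonant /f/, so it assimilates in place to [m]. /n/ precedes the labial consonant /f/, so it assimilates in place to [m]. /fwanfikoonfe/ → fwamfikoomfe.
Rule 2 (intervocalic spirantization): /k/ is a stop between vowels /i/ and /o/, so it spirantizes to the fricative [x]. /fwamfikoomfe/ → fwamfixoomfe.
Rule 3 (final vowel raising): /e/ is a mid vowel in word-final position, so it raises to [i]. /fwamfixoomfe/ → fwamfixoomfi.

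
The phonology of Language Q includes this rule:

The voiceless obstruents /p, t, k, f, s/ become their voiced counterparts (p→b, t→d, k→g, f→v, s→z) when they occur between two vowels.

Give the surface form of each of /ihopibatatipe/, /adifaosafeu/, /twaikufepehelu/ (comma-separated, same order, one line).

/ihopibatatipe/: /p/ is a voiceless obstruent between vowels /o/ and /i/, so it voices to [b]. /t/ is a voiceless obstruent between vowels /a/ and /a/, so it voices to [d]. /t/ is a voiceless obstruent between vowels /a/ and /i/, so it voices to [d]. /p/ is a voiceless obstruent between vowels /i/ and /e/, so it voices to [b]. → [ihobibadadibe].
/adifaosafeu/: /f/ is a voiceless obstruent between vowels /i/ and /a/, so it voices to [v]. /s/ is a voiceless obstruent between vowels /o/ and /a/, so it voices to [z]. /f/ is a voiceless obstruent between vowels /a/ and /e/, so it voices to [v]. → [adivaozaveu].
/twaikufepehelu/: /k/ is a voiceless obstruent between vowels /i/ and /u/, so it voices to [g]. /f/ is a voiceless obstruent between vowels /u/ and /e/, so it voices to [v]. /p/ is a voiceless obstruent between vowels /e/ and /e/, so it voices to [b]. → [twaiguvebehelu].

ihobibadadibe, adivaozaveu, twaiguvebehelu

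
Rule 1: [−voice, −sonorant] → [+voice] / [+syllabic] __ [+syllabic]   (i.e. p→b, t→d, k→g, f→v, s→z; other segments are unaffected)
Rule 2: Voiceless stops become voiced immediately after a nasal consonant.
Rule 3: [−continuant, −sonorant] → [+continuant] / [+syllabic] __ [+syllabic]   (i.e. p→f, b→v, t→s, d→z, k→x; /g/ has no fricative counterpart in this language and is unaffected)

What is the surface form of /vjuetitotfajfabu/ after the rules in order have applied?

Rule 1 (intervocalic voicing): /t/ is a voiceless obstruent between vowels /e/ and /i/, so it voices to [d]. /t/ is a voiceless obstruent between vowels /i/ and /o/, so it voices to [d]. /vjuetitotfajfabu/ → vjuedidotfajfabu.
Rule 2 (post-nasal voicing): no segment meets the environment; /vjuedidotfajfabu/ is unchanged.
Rule 3 (intervocalic spirantization): /d/ is a stop between vowels /e/ and /i/, so it spirantizes to the fricative [z]. /d/ is a stop between vowels /i/ and /o/, so it spirantizes to the fricative [z]. /b/ is a stop between vowels /a/ and /u/, so it spirantizes to the fricative [v]. /vjuedidotfajfabu/ → vjuezizotfajfavu.

vjuezizotfajfavu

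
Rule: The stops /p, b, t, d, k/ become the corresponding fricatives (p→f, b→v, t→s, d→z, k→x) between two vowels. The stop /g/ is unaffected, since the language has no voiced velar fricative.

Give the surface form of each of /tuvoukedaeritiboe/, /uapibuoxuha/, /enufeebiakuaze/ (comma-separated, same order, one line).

tuvouxezaerisivoe, uafivuoxuha, enufeeviaxuaze

/tuvoukedaeritiboe/: /k/ is a stop between vowels /u/ and /e/, so it spirantizes to the fricative [x]. /d/ is a stop between vowels /e/ and /a/, so it spirantizes to the fricative [z]. /t/ is a stop between vowels /i/ and /i/, so it spirantizes to the fricative [s]. /b/ is a stop between vowels /i/ and /o/, so it spirantizes to the fricative [v]. → [tuvouxezaerisivoe].
/uapibuoxuha/: /p/ is a stop between vowels /a/ and /i/, so it spirantizes to the fricative [f]. /b/ is a stop between vowels /i/ and /u/, so it spirantizes to the fricative [v]. → [uafivuoxuha].
/enufeebiakuaze/: /b/ is a stop between vowels /e/ and /i/, so it spirantizes to the fricative [v]. /k/ is a stop between vowels /a/ and /u/, so it spirantizes to the fricative [x]. → [enufeeviaxuaze].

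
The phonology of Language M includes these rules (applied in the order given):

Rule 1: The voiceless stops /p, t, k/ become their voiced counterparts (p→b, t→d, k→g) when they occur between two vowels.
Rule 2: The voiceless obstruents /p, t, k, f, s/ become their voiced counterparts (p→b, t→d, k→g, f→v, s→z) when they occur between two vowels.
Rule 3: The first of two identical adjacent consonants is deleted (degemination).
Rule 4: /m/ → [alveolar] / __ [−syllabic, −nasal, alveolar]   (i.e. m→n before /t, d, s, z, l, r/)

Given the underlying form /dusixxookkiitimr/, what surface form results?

Rule 1 (intervocalic voicing): /t/ is a voiceless stop between vowels /i/ and /i/, so it voices to [d]. /dusixxookkiitimr/ → dusixxookkiidimr.
Rule 2 (intervocalic voicing): /s/ is a voiceless obstruent between vowels /u/ and /i/, so it voices to [z]. /dusixxookkiidimr/ → duzixxookkiidimr.
Rule 3 (degemination): /xx/ is a geminate; the first /x/ deletes. /kk/ is a geminate; the first /k/ deletes. /duzixxookkiidimr/ → duzixookiidimr.
Rule 4 (nasal place assimilation): /m/ precedes the alveolar consonant /r/, so it assimilates in place to [n]. /duzixookiidimr/ → duzixookiidinr.

duzixookiidinr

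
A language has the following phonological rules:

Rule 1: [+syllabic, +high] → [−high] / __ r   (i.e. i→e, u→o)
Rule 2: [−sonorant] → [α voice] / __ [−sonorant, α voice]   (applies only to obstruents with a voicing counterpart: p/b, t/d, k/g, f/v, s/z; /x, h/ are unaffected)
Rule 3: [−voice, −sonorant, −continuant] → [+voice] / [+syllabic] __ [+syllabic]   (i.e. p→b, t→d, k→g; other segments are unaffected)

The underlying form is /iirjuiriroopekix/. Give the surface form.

ierjuereroobegix

Rule 1 (pre-rhotic lowering): /i/ is a high vowel immediately before /r/, so it lowers to [e]. /i/ is a high vowel immediately before /r/, so it lowers to [e]. /i/ is a high vowel immediately before /r/, so it lowers to [e]. /iirjuiriroopekix/ → ierjuereroopekix.
Rule 2 (regressive voicing assimilation): no segment meets the environment; /ierjuereroopekix/ is unchanged.
Rule 3 (intervocalic voicing): /p/ is a voiceless stop between vowels /o/ and /e/, so it voices to [b]. /k/ is a voiceless stop between vowels /e/ and /i/, so it voices to [g]. /ierjuereroopekix/ → ierjuereroobegix.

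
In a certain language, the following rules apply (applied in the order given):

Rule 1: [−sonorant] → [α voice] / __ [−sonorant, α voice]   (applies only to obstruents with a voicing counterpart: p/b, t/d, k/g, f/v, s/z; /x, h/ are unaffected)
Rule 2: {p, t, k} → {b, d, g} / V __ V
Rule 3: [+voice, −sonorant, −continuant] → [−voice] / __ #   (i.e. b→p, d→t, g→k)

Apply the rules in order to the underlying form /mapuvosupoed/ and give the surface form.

mabuvosuboet

Rule 1 (regressive voicing assimilation): no segment meets the environment; /mapuvosupoed/ is unchanged.
Rule 2 (intervocalic voicing): /p/ is a voiceless stop between vowels /a/ and /u/, so it voices to [b]. /p/ is a voiceless stop between vowels /u/ and /o/, so it voices to [b]. /mapuvosupoed/ → mabuvosuboed.
Rule 3 (final devoicing): /d/ is a voiced stop in word-final position, so it devoices to [t]. /mabuvosuboed/ → mabuvosuboet.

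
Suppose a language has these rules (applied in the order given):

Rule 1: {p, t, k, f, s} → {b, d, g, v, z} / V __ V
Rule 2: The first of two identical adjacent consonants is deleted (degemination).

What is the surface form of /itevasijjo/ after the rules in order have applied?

idevazijo

Rule 1 (intervocalic voicing): /t/ is a voiceless obstruent between vowels /i/ and /e/, so it voices to [d]. /s/ is a voiceless obstruent between vowels /a/ and /i/, so it voices to [z]. /itevasijjo/ → idevazijjo.
Rule 2 (degemination): /jj/ is a geminate; the first /j/ deletes. /idevazijjo/ → idevazijo.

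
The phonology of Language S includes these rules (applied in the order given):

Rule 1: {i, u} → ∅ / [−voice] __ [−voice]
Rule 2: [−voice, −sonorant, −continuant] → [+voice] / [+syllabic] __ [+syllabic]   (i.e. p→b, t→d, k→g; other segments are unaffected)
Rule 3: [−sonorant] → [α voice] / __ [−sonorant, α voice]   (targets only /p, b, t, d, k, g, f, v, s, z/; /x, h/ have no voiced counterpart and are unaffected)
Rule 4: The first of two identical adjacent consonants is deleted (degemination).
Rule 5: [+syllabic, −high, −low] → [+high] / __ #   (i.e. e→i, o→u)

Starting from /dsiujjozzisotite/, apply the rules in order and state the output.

Rule 1 (high vowel syncope): /i/ is a high vowel flanked by voiceless consonants /t/ and /t/, so it deletes. /dsiujjozzisotite/ → dsiujjozzisotte.
Rule 2 (intervocalic voicing): no segment meets the environment; /dsiujjozzisotte/ is unchanged.
Rule 3 (regressive voicing assimilation): /d/ precedes the voiceless obstruent /s/, so it devoices to [t] by assimilation. /dsiujjozzisotte/ → tsiujjozzisotte.
Rule 4 (degemination): /jj/ is a geminate; the first /j/ deletes. /zz/ is a geminate; the first /z/ deletes. /tt/ is a geminate; the first /t/ deletes. /tsiujjozzisotte/ → tsiujozisote.
Rule 5 (final vowel raising): /e/ is a mid vowel in word-final position, so it raises to [i]. /tsiujozisote/ → tsiujozisoti.

tsiujozisoti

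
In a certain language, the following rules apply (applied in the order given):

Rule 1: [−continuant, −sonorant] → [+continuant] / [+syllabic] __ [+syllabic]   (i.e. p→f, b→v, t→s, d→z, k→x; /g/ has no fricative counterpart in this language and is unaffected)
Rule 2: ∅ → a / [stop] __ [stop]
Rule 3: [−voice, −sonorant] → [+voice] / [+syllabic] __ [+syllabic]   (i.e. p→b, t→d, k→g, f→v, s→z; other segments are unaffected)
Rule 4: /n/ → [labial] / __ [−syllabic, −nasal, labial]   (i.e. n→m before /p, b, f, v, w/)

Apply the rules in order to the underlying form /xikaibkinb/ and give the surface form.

xixaibagimb

Rule 1 (intervocalic spirantization): /k/ is a stop between vowels /i/ and /a/, so it spirantizes to the fricative [x]. /xikaibkinb/ → xixaibkinb.
Rule 2 (stop-cluster a-epenthesis): /b/ and /k/ form a stop–stop cluster, so [a] is inserted between them. /xixaibkinb/ → xixaibakinb.
Rule 3 (intervocalic voicing): /k/ is a voiceless obstruent between vowels /a/ and /i/, so it voices to [g]. /xixaibakinb/ → xixaibaginb.
Rule 4 (nasal place assimilation): /n/ precedes the labial consonant /b/, so it assimilates in place to [m]. /xixaibaginb/ → xixaibagimb.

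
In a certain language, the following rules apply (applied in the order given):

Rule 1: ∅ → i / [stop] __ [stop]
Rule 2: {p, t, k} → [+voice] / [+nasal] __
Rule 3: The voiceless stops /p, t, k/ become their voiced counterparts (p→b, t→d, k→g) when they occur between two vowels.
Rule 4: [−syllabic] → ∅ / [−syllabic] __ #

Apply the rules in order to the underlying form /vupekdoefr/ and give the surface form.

vubegidoef

Rule 1 (stop-cluster i-epenthesis): /k/ and /d/ form a stop–stop cluster, so [i] is inserted between them. /vupekdoefr/ → vupekidoefr.
Rule 2 (post-nasal voicing): no segment meets the environment; /vupekidoefr/ is unchanged.
Rule 3 (intervocalic voicing): /p/ is a voiceless stop between vowels /u/ and /e/, so it voices to [b]. /k/ is a voiceless stop between vowels /e/ and /i/, so it voices to [g]. /vupekidoefr/ → vubegidoefr.
Rule 4 (final cluster simplification): /r/ is the second consonant of a word-final cluster /fr/, so it deletes. /vubegidoefr/ → vubegidoef.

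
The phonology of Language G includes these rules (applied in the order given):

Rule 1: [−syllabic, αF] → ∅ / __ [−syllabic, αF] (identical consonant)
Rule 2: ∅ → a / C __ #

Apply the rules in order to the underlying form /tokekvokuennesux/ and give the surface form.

Rule 1 (degemination): /nn/ is a geminate; the first /n/ deletes. /tokekvokuennesux/ → tokekvokuenesux.
Rule 2 (final a-epenthesis): the form ends in the consonant /x/, so [a] is inserted word-finally. /tokekvokuenesux/ → tokekvokuenesuxa.

tokekvokuenesuxa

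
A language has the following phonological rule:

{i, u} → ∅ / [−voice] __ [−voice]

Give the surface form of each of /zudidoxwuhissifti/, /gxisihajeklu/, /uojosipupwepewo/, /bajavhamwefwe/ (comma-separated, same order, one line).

/zudidoxwuhissifti/: /i/ is a high vowel flanked by voiceless consonants /h/ and /s/, so it deletes. /i/ is a high vowel flanked by voiceless consonants /s/ and /f/, so it deletes. → [zudidoxwuhssfti].
/gxisihajeklu/: /i/ is a high vowel flanked by voiceless consonants /x/ and /s/, so it deletes. /i/ is a high vowel flanked by voiceless consonants /s/ and /h/, so it deletes. → [gxshajeklu].
/uojosipupwepewo/: /i/ is a high vowel flanked by voiceless consonants /s/ and /p/, so it deletes. /u/ is a high vowel flanked by voiceless consonants /p/ and /p/, so it deletes. → [uojosppwepewo].
/bajavhamwefwe/: the rule's environment is not met; surfaces unchanged as [bajavhamwefwe].

zudidoxwuhssfti, gxshajeklu, uojosppwepewo, bajavhamwefwe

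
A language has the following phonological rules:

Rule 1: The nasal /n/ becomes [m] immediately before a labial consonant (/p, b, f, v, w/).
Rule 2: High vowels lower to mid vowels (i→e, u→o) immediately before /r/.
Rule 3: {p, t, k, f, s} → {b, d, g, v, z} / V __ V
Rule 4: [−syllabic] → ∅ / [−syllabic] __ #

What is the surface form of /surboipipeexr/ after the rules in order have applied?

Rule 1 (nasal place assimilation): no segment meets the environment; /surboipipeexr/ is unchanged.
Rule 2 (pre-rhotic lowering): /u/ is a high vowel immediately before /r/, so it lowers to [o]. /surboipipeexr/ → sorboipipeexr.
Rule 3 (intervocalic voicing): /p/ is a voiceless obstruent between vowels /i/ and /i/, so it voices to [b]. /p/ is a voiceless obstruent between vowels /i/ and /e/, so it voices to [b]. /sorboipipeexr/ → sorboibibeexr.
Rule 4 (final cluster simplification): /r/ is the second consonant of a word-final cluster /xr/, so it deletes. /sorboibibeexr/ → sorboibibeex.

sorboibibeex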